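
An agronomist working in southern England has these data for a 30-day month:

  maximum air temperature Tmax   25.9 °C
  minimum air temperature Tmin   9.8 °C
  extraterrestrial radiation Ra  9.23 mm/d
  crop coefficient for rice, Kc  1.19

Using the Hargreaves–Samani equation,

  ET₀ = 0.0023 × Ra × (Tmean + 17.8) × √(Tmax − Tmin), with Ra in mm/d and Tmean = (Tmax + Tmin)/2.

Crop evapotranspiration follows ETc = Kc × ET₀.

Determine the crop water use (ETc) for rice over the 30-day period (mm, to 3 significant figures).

Tmean = (25.9 + 9.8)/2 = 17.85 °C
ET₀ = 0.0023 × 9.23 × (17.85 + 17.8) × √16.1 = 0.0023 × 9.23 × 35.65 × 4.0125 = 3.0367 mm/d
ETc = Kc × ET₀ = 1.19 × 3.0367 = 3.6137 mm/d
Over 30 days: 3.6137 × 30 = 108.411 mm

108 mm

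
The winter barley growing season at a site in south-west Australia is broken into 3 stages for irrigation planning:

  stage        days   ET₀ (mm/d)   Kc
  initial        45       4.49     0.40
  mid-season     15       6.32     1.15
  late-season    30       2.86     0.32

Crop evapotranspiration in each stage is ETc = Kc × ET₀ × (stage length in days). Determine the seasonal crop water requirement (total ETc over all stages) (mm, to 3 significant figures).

initial: 0.40 × 4.49 × 45 = 80.82 mm
mid-season: 1.15 × 6.32 × 15 = 109.02 mm
late-season: 0.32 × 2.86 × 30 = 27.46 mm
Seasonal total = 217.30 mm

217 mm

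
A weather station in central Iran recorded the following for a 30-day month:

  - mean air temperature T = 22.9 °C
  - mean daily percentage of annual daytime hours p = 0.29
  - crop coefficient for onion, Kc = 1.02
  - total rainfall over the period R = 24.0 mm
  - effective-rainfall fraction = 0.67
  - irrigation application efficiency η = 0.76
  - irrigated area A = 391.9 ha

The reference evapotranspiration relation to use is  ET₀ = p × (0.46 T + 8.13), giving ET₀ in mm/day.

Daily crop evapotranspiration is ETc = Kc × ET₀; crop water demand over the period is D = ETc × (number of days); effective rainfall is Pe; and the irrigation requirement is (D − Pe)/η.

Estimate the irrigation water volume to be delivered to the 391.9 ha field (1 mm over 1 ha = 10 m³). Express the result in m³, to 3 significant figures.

ET₀ = 0.29 × (0.46 × 22.9 + 8.13) = 0.29 × 18.664 = 5.4126 mm/d
ETc = Kc × ET₀ = 1.02 × 5.4126 = 5.5209 mm/d
Crop demand D = ETc × 30 d = 5.5209 × 30 = 165.627 mm
Pe = 0.67 × 24.0 = 16.080 mm
D − Pe = 165.627 − 16.080 = 149.547 mm
Gross irrigation = 149.547 / 0.76 = 196.772 mm
Volume = 196.772 mm × 391.9 ha × 10 = 771149.5 m³

771000 m³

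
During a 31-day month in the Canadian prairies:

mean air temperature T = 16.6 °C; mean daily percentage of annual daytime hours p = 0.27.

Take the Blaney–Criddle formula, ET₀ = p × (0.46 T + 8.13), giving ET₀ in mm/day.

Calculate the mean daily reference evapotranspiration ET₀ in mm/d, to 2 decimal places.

4.26 mm/d

ET₀ = 0.27 × (0.46 × 16.6 + 8.13) = 0.27 × 15.766 = 4.2568 mm/d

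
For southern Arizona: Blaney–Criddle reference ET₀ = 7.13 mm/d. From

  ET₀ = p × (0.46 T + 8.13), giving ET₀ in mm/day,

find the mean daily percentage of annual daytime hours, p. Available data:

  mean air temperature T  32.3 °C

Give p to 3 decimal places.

p = ET₀ / (0.46 T + 8.13) = 7.13 / (0.46 × 32.3 + 8.13) = 7.13 / 22.988 = 0.3102

0.310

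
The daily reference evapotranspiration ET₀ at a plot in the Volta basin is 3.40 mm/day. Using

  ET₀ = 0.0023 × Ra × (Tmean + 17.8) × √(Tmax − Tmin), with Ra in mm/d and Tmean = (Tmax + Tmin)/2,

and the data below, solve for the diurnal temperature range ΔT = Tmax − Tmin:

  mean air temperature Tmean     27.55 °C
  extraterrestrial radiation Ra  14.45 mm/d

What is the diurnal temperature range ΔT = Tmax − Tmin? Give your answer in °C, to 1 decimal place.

5.1 °C

√ΔT = ET₀ / [0.0023 × Ra × (Tmean+17.8)] = 3.40 / (0.0023 × 14.45 × 45.35) = 2.2558
ΔT = 2.2558² = 5.089 °C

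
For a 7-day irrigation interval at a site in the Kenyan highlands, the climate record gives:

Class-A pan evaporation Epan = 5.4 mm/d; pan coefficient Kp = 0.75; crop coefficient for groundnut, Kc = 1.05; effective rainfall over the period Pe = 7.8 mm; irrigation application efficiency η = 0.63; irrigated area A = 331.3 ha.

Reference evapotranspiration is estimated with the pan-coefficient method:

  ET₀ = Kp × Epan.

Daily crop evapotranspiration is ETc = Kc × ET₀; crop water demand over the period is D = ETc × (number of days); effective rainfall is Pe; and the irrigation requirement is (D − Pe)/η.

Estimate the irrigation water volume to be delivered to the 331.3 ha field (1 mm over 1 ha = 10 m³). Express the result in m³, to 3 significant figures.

116000 m³

ET₀ = 0.75 × 5.4 = 4.0500 mm/d
ETc = Kc × ET₀ = 1.05 × 4.0500 = 4.2525 mm/d
Crop demand D = ETc × 7 d = 4.2525 × 7 = 29.768 mm
D − Pe = 29.768 − 7.8 = 21.968 mm
Gross irrigation = 21.968 / 0.63 = 34.870 mm
Volume = 34.870 mm × 331.3 ha × 10 = 115524.3 m³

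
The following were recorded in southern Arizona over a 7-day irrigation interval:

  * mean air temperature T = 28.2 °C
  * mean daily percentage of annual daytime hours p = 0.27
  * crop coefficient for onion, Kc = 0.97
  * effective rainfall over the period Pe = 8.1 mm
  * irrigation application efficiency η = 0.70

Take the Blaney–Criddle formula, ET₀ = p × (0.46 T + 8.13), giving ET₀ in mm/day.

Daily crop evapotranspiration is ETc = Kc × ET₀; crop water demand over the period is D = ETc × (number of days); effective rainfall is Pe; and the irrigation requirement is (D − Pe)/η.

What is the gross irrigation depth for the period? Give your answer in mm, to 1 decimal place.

43.7 mm

ET₀ = 0.27 × (0.46 × 28.2 + 8.13) = 0.27 × 21.102 = 5.6975 mm/d
ETc = Kc × ET₀ = 0.97 × 5.6975 = 5.5266 mm/d
Crop demand D = ETc × 7 d = 5.5266 × 7 = 38.686 mm
D − Pe = 38.686 − 8.1 = 30.586 mm
Gross irrigation = 30.586 / 0.70 = 43.694 mm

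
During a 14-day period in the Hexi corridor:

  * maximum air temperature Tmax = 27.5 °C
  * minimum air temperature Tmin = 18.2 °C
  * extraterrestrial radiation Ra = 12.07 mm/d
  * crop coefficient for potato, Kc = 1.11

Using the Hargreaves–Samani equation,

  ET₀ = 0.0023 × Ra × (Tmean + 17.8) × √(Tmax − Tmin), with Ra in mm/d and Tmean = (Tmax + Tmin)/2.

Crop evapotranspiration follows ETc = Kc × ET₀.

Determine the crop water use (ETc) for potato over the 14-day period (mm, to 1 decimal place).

Tmean = (27.5 + 18.2)/2 = 22.85 °C
ET₀ = 0.0023 × 12.07 × (22.85 + 17.8) × √9.3 = 0.0023 × 12.07 × 40.65 × 3.0496 = 3.4414 mm/d
ETc = Kc × ET₀ = 1.11 × 3.4414 = 3.8200 mm/d
Over 14 days: 3.8200 × 14 = 53.480 mm

53.5 mm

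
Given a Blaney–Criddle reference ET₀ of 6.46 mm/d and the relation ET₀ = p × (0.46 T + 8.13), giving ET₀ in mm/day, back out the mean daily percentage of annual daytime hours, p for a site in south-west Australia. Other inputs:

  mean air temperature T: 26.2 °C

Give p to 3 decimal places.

p = ET₀ / (0.46 T + 8.13) = 6.46 / (0.46 × 26.2 + 8.13) = 6.46 / 20.182 = 0.3201

0.320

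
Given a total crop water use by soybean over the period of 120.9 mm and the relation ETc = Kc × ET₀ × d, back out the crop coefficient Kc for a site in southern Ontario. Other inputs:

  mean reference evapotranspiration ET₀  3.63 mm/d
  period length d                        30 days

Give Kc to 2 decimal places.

1.11

ETc = Kc × ET₀ × d  ⇒  Kc = ETc / (ET₀ × d)
Kc = 120.9 / (3.63 × 30) = 120.9 / 108.90 = 1.1102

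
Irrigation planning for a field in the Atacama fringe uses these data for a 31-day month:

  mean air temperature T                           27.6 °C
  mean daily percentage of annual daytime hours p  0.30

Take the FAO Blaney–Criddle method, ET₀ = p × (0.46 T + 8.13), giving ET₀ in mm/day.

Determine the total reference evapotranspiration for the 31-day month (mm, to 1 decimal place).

193.7 mm

ET₀ = 0.30 × (0.46 × 27.6 + 8.13) = 0.30 × 20.826 = 6.2478 mm/d
Monthly total = 6.2478 × 31 = 193.682 mm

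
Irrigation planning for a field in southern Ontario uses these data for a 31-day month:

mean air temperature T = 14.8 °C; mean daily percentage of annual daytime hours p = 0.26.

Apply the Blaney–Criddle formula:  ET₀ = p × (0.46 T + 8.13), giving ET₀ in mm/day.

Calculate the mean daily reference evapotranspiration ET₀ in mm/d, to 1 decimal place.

ET₀ = 0.26 × (0.46 × 14.8 + 8.13) = 0.26 × 14.938 = 3.8839 mm/d

3.9 mm/d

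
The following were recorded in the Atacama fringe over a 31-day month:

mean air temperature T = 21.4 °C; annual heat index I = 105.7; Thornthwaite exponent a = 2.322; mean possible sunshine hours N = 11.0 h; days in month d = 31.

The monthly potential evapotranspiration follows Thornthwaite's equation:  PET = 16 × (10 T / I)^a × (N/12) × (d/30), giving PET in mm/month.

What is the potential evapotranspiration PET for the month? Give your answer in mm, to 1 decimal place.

10T/I = 10 × 21.4 / 105.7 = 2.0246
(10T/I)^a = 2.0246^2.322 = 5.1442
Uncorrected PET = 16 × 5.1442 = 82.307 mm
Correction = (N/12)(d/30) = (11.0/12)(31/30) = 0.9472
PET = 82.307 × 0.9472 = 77.961 mm/month

78.0 mm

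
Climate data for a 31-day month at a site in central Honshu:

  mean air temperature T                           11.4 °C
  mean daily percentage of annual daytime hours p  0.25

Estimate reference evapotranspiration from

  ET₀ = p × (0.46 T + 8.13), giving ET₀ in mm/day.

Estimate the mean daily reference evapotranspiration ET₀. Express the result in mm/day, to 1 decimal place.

3.3 mm/day

ET₀ = 0.25 × (0.46 × 11.4 + 8.13) = 0.25 × 13.374 = 3.3435 mm/d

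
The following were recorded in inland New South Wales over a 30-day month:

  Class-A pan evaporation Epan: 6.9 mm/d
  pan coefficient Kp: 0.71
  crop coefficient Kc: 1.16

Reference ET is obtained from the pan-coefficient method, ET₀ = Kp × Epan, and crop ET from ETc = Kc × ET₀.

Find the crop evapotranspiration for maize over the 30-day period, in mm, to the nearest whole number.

ET₀ = 0.71 × 6.9 = 4.8990 mm/d
ETc = Kc × ET₀ = 1.16 × 4.8990 = 5.6828 mm/d
Over 30 days: 5.6828 × 30 = 170.484 mm

170 mm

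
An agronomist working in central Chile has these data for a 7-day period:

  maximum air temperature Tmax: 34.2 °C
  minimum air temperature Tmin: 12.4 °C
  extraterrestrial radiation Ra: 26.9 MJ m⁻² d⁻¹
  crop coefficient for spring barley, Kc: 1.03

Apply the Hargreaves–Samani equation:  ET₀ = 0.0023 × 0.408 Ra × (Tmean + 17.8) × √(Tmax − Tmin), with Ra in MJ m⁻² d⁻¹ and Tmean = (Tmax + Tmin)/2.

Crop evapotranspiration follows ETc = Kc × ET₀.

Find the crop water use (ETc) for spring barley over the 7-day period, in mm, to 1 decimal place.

Tmean = (34.2 + 12.4)/2 = 23.30 °C
0.408 Ra = 0.408 × 26.9 = 10.9752 mm/d equivalent
ET₀ = 0.0023 × 10.9752 × (23.30 + 17.8) × √21.8 = 0.0023 × 10.9752 × 41.10 × 4.6690 = 4.8440 mm/d
ETc = Kc × ET₀ = 1.03 × 4.8440 = 4.9893 mm/d
Over 7 days: 4.9893 × 7 = 34.925 mm

34.9 mm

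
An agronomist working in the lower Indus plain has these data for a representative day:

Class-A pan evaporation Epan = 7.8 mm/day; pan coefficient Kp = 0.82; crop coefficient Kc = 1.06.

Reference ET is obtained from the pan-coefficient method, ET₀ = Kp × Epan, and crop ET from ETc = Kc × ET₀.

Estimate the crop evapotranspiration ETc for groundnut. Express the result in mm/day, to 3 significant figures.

6.78 mm/day

ET₀ = 0.82 × 7.8 = 6.3960 mm/d
ETc = Kc × ET₀ = 1.06 × 6.3960 = 6.7798 mm/d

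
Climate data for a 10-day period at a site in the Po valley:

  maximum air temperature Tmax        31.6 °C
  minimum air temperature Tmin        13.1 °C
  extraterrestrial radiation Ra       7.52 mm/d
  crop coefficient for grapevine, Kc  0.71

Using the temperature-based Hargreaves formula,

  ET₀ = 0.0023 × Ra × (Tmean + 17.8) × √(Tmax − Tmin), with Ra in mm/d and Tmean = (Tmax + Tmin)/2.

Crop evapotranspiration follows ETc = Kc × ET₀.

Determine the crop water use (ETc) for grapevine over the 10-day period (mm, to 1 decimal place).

Tmean = (31.6 + 13.1)/2 = 22.35 °C
ET₀ = 0.0023 × 7.52 × (22.35 + 17.8) × √18.5 = 0.0023 × 7.52 × 40.15 × 4.3012 = 2.9869 mm/d
ETc = Kc × ET₀ = 0.71 × 2.9869 = 2.1207 mm/d
Over 10 days: 2.1207 × 10 = 21.207 mm

21.2 mm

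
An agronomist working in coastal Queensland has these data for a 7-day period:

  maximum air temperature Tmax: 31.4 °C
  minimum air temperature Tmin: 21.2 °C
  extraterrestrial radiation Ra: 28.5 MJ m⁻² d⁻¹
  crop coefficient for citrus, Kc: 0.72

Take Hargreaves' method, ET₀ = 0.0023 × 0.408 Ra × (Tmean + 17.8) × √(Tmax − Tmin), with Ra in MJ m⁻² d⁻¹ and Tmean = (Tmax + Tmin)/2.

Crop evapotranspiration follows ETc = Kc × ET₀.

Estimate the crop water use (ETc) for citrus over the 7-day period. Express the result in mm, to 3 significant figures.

Tmean = (31.4 + 21.2)/2 = 26.30 °C
0.408 Ra = 0.408 × 28.5 = 11.6280 mm/d equivalent
ET₀ = 0.0023 × 11.6280 × (26.30 + 17.8) × √10.2 = 0.0023 × 11.6280 × 44.10 × 3.1937 = 3.7667 mm/d
ETc = Kc × ET₀ = 0.72 × 3.7667 = 2.7120 mm/d
Over 7 days: 2.7120 × 7 = 18.984 mm

19.0 mm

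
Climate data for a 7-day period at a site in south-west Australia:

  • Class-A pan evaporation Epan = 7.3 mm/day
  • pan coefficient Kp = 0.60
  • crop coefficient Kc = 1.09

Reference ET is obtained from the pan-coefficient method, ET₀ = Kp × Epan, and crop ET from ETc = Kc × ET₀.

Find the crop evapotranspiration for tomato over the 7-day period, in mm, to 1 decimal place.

ET₀ = 0.60 × 7.3 = 4.3800 mm/d
ETc = Kc × ET₀ = 1.09 × 4.3800 = 4.7742 mm/d
Over 7 days: 4.7742 × 7 = 33.419 mm

33.4 mm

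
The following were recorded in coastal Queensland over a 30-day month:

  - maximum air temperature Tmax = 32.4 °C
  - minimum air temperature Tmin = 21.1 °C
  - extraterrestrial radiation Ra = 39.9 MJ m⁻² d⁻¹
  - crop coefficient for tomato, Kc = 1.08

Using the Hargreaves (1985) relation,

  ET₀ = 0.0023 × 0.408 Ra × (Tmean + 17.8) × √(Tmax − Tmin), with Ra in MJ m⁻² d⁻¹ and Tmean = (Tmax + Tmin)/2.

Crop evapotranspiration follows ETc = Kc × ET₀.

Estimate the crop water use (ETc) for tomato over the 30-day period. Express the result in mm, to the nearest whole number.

Tmean = (32.4 + 21.1)/2 = 26.75 °C
0.408 Ra = 0.408 × 39.9 = 16.2792 mm/d equivalent
ET₀ = 0.0023 × 16.2792 × (26.75 + 17.8) × √11.3 = 0.0023 × 16.2792 × 44.55 × 3.3615 = 5.6071 mm/d
ETc = Kc × ET₀ = 1.08 × 5.6071 = 6.0557 mm/d
Over 30 days: 6.0557 × 30 = 181.671 mm

182 mm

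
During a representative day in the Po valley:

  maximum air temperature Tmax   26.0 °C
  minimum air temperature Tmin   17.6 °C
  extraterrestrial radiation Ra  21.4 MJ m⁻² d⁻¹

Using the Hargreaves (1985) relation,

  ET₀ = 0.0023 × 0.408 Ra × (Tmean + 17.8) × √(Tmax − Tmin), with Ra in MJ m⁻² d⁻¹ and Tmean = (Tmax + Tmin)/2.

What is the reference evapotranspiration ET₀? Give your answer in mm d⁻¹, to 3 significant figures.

2.30 mm d⁻¹

Tmean = (26.0 + 17.6)/2 = 21.80 °C
0.408 Ra = 0.408 × 21.4 = 8.7312 mm/d equivalent
ET₀ = 0.0023 × 8.7312 × (21.80 + 17.8) × √8.4 = 0.0023 × 8.7312 × 39.60 × 2.8983 = 2.3048 mm/d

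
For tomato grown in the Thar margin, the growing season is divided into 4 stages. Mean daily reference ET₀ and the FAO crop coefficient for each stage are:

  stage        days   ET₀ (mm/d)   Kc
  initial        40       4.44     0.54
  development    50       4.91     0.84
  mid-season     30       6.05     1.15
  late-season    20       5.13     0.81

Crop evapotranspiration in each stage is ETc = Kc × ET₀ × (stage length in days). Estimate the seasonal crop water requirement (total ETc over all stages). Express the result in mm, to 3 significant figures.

initial: 0.54 × 4.44 × 40 = 95.90 mm
development: 0.84 × 4.91 × 50 = 206.22 mm
mid-season: 1.15 × 6.05 × 30 = 208.73 mm
late-season: 0.81 × 5.13 × 20 = 83.11 mm
Seasonal total = 593.96 mm

594 mm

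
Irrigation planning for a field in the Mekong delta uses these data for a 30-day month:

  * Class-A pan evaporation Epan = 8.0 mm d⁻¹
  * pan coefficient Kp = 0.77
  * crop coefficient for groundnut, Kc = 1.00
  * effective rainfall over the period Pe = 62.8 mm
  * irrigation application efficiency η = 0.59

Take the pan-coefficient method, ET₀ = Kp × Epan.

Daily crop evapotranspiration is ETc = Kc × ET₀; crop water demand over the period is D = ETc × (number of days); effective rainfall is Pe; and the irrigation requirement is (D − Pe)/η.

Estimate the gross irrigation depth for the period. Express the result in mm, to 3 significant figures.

207 mm

ET₀ = 0.77 × 8.0 = 6.1600 mm/d
ETc = Kc × ET₀ = 1.00 × 6.1600 = 6.1600 mm/d
Crop demand D = ETc × 30 d = 6.1600 × 30 = 184.800 mm
D − Pe = 184.800 − 62.8 = 122.000 mm
Gross irrigation = 122.000 / 0.59 = 206.780 mm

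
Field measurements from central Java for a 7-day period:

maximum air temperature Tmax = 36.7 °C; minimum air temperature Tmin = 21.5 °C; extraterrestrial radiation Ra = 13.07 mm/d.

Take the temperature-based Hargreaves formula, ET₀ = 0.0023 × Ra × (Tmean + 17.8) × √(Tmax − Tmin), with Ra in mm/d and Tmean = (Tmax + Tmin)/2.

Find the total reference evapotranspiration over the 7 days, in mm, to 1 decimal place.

Tmean = (36.7 + 21.5)/2 = 29.10 °C
ET₀ = 0.0023 × 13.07 × (29.10 + 17.8) × √15.2 = 0.0023 × 13.07 × 46.90 × 3.8987 = 5.4966 mm/d
Over 7 days: 5.4966 × 7 = 38.476 mm

38.5 mm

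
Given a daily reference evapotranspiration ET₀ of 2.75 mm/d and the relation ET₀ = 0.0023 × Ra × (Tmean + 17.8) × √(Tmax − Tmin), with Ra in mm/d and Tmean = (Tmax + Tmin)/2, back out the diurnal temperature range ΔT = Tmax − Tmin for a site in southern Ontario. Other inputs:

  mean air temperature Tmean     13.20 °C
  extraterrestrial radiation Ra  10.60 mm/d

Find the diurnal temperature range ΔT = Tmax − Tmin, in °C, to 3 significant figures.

√ΔT = ET₀ / [0.0023 × Ra × (Tmean+17.8)] = 2.75 / (0.0023 × 10.60 × 31.00) = 3.6386
ΔT = 3.6386² = 13.239 °C

13.2 °C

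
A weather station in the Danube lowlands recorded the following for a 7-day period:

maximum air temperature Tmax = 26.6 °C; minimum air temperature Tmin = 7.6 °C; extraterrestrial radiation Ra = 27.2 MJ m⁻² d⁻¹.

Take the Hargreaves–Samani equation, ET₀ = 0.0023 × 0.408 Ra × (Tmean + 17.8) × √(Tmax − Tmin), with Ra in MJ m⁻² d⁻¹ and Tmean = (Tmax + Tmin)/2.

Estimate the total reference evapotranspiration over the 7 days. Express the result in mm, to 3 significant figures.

27.2 mm

Tmean = (26.6 + 7.6)/2 = 17.10 °C
0.408 Ra = 0.408 × 27.2 = 11.0976 mm/d equivalent
ET₀ = 0.0023 × 11.0976 × (17.10 + 17.8) × √19.0 = 0.0023 × 11.0976 × 34.90 × 4.3589 = 3.8829 mm/d
Over 7 days: 3.8829 × 7 = 27.180 mm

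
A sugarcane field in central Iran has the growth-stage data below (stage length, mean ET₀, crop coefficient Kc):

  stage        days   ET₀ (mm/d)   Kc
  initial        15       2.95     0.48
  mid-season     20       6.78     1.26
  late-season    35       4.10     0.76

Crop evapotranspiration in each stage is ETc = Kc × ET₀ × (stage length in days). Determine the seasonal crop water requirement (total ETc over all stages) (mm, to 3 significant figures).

initial: 0.48 × 2.95 × 15 = 21.24 mm
mid-season: 1.26 × 6.78 × 20 = 170.86 mm
late-season: 0.76 × 4.10 × 35 = 109.06 mm
Seasonal total = 301.16 mm

301 mm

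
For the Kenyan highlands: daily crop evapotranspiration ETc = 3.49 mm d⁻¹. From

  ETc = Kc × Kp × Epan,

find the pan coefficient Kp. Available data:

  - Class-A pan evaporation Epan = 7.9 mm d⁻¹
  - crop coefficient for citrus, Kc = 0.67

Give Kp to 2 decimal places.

0.66

ETc = Kc × Kp × Epan  ⇒  Kp = ETc / (Kc × Epan)
Kp = 3.49 / (0.67 × 7.9) = 3.49 / 5.293 = 0.6594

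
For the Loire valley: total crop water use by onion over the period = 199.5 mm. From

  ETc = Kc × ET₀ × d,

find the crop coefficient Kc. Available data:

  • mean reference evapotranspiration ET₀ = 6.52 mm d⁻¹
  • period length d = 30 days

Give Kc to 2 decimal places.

1.02

ETc = Kc × ET₀ × d  ⇒  Kc = ETc / (ET₀ × d)
Kc = 199.5 / (6.52 × 30) = 199.5 / 195.60 = 1.0199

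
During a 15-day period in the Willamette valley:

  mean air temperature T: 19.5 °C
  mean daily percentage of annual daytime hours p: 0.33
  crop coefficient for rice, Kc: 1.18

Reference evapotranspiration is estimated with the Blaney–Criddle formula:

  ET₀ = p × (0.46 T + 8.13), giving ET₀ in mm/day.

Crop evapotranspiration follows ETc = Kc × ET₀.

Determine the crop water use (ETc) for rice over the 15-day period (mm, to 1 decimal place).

ET₀ = 0.33 × (0.46 × 19.5 + 8.13) = 0.33 × 17.100 = 5.6430 mm/d
ETc = Kc × ET₀ = 1.18 × 5.6430 = 6.6587 mm/d
Over 15 days: 6.6587 × 15 = 99.881 mm

99.9 mm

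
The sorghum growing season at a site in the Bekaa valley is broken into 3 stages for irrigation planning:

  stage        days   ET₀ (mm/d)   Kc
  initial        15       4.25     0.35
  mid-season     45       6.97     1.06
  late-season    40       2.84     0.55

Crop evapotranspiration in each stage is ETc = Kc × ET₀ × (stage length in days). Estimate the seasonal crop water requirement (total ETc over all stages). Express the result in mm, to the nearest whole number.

initial: 0.35 × 4.25 × 15 = 22.31 mm
mid-season: 1.06 × 6.97 × 45 = 332.47 mm
late-season: 0.55 × 2.84 × 40 = 62.48 mm
Seasonal total = 417.26 mm

417 mm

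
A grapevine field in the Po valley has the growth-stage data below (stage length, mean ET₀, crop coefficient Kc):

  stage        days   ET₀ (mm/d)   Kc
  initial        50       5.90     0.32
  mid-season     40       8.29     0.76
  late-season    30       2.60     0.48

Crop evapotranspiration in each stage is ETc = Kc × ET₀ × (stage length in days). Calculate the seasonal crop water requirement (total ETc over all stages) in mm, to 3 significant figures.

initial: 0.32 × 5.90 × 50 = 94.40 mm
mid-season: 0.76 × 8.29 × 40 = 252.02 mm
late-season: 0.48 × 2.60 × 30 = 37.44 mm
Seasonal total = 383.86 mm

384 mm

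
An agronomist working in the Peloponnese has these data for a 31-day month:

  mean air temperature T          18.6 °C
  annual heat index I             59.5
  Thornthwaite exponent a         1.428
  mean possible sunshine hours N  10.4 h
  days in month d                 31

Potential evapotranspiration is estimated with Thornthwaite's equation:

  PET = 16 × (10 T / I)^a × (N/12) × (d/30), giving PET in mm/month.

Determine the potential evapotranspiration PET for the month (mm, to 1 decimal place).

73.0 mm

10T/I = 10 × 18.6 / 59.5 = 3.1261
(10T/I)^a = 3.1261^1.428 = 5.0917
Uncorrected PET = 16 × 5.0917 = 81.467 mm
Correction = (N/12)(d/30) = (10.4/12)(31/30) = 0.8956
PET = 81.467 × 0.8956 = 72.962 mm/month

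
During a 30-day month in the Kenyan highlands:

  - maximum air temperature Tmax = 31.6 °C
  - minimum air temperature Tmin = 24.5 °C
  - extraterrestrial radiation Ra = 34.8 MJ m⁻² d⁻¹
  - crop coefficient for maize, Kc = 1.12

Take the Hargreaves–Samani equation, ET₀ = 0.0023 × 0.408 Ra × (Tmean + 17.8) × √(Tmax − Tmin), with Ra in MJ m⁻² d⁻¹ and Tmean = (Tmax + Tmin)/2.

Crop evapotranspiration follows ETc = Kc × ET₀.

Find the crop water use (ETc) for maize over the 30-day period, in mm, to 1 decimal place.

134.1 mm

Tmean = (31.6 + 24.5)/2 = 28.05 °C
0.408 Ra = 0.408 × 34.8 = 14.1984 mm/d equivalent
ET₀ = 0.0023 × 14.1984 × (28.05 + 17.8) × √7.1 = 0.0023 × 14.1984 × 45.85 × 2.6646 = 3.9897 mm/d
ETc = Kc × ET₀ = 1.12 × 3.9897 = 4.4685 mm/d
Over 30 days: 4.4685 × 30 = 134.055 mm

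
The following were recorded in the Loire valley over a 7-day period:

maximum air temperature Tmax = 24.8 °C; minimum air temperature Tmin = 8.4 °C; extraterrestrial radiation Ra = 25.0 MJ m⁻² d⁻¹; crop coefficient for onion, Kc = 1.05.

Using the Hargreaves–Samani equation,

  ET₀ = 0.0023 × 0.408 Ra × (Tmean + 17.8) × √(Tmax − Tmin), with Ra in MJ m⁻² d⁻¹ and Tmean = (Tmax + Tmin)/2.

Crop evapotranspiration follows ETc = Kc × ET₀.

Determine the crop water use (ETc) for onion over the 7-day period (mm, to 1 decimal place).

Tmean = (24.8 + 8.4)/2 = 16.60 °C
0.408 Ra = 0.408 × 25.0 = 10.2000 mm/d equivalent
ET₀ = 0.0023 × 10.2000 × (16.60 + 17.8) × √16.4 = 0.0023 × 10.2000 × 34.40 × 4.0497 = 3.2682 mm/d
ETc = Kc × ET₀ = 1.05 × 3.2682 = 3.4316 mm/d
Over 7 days: 3.4316 × 7 = 24.021 mm

24.0 mm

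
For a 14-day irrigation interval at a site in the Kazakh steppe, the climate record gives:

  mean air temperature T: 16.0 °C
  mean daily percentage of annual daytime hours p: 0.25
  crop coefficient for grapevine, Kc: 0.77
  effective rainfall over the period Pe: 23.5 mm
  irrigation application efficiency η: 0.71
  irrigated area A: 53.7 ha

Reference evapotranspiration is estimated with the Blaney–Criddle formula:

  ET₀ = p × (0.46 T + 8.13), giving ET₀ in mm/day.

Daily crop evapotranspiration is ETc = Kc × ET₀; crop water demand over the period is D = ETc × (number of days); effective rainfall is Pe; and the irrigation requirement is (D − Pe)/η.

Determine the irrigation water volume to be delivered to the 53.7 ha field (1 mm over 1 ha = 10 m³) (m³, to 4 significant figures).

ET₀ = 0.25 × (0.46 × 16.0 + 8.13) = 0.25 × 15.490 = 3.8725 mm/d
ETc = Kc × ET₀ = 0.77 × 3.8725 = 2.9818 mm/d
Crop demand D = ETc × 14 d = 2.9818 × 14 = 41.745 mm
D − Pe = 41.745 − 23.5 = 18.245 mm
Gross irrigation = 18.245 / 0.71 = 25.697 mm
Volume = 25.697 mm × 53.7 ha × 10 = 13799.3 m³

13800 m³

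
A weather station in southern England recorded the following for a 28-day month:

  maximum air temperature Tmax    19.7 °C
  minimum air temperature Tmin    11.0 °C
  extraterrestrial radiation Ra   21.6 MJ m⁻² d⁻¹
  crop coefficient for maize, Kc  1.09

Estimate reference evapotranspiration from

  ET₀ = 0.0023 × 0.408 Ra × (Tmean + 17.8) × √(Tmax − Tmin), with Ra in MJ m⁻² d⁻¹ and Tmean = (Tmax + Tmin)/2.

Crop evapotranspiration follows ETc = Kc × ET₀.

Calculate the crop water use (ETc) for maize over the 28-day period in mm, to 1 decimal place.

Tmean = (19.7 + 11.0)/2 = 15.35 °C
0.408 Ra = 0.408 × 21.6 = 8.8128 mm/d equivalent
ET₀ = 0.0023 × 8.8128 × (15.35 + 17.8) × √8.7 = 0.0023 × 8.8128 × 33.15 × 2.9496 = 1.9819 mm/d
ETc = Kc × ET₀ = 1.09 × 1.9819 = 2.1603 mm/d
Over 28 days: 2.1603 × 28 = 60.488 mm

60.5 mm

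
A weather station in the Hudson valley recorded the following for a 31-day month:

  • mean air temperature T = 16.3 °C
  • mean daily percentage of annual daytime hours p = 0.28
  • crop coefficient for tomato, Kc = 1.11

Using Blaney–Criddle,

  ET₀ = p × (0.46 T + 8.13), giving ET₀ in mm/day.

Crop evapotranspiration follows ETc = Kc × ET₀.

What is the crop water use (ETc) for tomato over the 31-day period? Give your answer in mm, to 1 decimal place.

150.6 mm

ET₀ = 0.28 × (0.46 × 16.3 + 8.13) = 0.28 × 15.628 = 4.3758 mm/d
ETc = Kc × ET₀ = 1.11 × 4.3758 = 4.8571 mm/d
Over 31 days: 4.8571 × 31 = 150.570 mm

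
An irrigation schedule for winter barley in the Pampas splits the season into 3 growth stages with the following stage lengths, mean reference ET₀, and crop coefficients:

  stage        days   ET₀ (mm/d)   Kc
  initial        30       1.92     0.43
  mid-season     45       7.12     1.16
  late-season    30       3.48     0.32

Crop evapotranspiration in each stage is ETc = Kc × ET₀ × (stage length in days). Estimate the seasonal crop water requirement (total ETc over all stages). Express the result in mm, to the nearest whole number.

initial: 0.43 × 1.92 × 30 = 24.77 mm
mid-season: 1.16 × 7.12 × 45 = 371.66 mm
late-season: 0.32 × 3.48 × 30 = 33.41 mm
Seasonal total = 429.84 mm

430 mm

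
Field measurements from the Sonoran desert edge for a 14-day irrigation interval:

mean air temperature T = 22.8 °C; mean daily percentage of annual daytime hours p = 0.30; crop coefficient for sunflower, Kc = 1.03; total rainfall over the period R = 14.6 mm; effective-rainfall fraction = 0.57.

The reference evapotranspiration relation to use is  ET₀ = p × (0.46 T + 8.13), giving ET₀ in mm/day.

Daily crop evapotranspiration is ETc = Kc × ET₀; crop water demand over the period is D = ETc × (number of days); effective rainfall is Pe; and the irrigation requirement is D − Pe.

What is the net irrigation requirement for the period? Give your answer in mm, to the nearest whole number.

72 mm

ET₀ = 0.30 × (0.46 × 22.8 + 8.13) = 0.30 × 18.618 = 5.5854 mm/d
ETc = Kc × ET₀ = 1.03 × 5.5854 = 5.7530 mm/d
Crop demand D = ETc × 14 d = 5.7530 × 14 = 80.542 mm
Pe = 0.57 × 14.6 = 8.322 mm
D − Pe = 80.542 − 8.322 = 72.220 mm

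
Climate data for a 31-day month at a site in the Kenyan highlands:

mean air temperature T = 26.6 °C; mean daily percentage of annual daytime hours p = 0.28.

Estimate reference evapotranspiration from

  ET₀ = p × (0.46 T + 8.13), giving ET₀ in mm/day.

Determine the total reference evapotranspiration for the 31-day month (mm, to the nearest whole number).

177 mm

ET₀ = 0.28 × (0.46 × 26.6 + 8.13) = 0.28 × 20.366 = 5.7025 mm/d
Monthly total = 5.7025 × 31 = 176.778 mm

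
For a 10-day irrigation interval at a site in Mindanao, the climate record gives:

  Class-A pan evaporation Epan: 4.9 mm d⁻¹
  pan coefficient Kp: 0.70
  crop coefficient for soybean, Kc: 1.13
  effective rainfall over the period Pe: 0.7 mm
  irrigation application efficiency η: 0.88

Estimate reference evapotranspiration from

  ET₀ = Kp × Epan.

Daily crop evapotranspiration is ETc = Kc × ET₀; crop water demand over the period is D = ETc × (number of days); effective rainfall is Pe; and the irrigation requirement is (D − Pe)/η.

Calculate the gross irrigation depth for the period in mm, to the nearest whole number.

ET₀ = 0.70 × 4.9 = 3.4300 mm/d
ETc = Kc × ET₀ = 1.13 × 3.4300 = 3.8759 mm/d
Crop demand D = ETc × 10 d = 3.8759 × 10 = 38.759 mm
D − Pe = 38.759 − 0.7 = 38.059 mm
Gross irrigation = 38.059 / 0.88 = 43.249 mm

43 mm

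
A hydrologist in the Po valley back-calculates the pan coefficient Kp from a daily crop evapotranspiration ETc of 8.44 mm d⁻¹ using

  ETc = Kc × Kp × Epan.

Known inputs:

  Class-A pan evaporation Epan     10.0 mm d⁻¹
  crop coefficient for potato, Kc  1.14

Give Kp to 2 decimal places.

ETc = Kc × Kp × Epan  ⇒  Kp = ETc / (Kc × Epan)
Kp = 8.44 / (1.14 × 10.0) = 8.44 / 11.400 = 0.7404

0.74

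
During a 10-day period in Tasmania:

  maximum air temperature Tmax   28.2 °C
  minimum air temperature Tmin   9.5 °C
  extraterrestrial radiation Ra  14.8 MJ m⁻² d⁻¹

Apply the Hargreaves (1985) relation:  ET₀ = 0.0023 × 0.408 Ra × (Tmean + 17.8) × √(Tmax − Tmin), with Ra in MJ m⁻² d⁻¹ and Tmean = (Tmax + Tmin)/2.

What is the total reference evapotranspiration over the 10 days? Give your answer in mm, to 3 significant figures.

Tmean = (28.2 + 9.5)/2 = 18.85 °C
0.408 Ra = 0.408 × 14.8 = 6.0384 mm/d equivalent
ET₀ = 0.0023 × 6.0384 × (18.85 + 17.8) × √18.7 = 0.0023 × 6.0384 × 36.65 × 4.3243 = 2.2011 mm/d
Over 10 days: 2.2011 × 10 = 22.011 mm

22.0 mm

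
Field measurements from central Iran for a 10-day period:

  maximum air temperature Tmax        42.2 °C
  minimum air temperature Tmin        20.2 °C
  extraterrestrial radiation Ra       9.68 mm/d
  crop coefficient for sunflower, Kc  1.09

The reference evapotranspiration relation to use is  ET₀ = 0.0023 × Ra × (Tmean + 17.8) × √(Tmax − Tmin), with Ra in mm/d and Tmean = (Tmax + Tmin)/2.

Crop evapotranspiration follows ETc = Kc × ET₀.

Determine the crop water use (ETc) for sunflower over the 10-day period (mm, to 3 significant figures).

Tmean = (42.2 + 20.2)/2 = 31.20 °C
ET₀ = 0.0023 × 9.68 × (31.20 + 17.8) × √22.0 = 0.0023 × 9.68 × 49.00 × 4.6904 = 5.1169 mm/d
ETc = Kc × ET₀ = 1.09 × 5.1169 = 5.5774 mm/d
Over 10 days: 5.5774 × 10 = 55.774 mm

55.8 mm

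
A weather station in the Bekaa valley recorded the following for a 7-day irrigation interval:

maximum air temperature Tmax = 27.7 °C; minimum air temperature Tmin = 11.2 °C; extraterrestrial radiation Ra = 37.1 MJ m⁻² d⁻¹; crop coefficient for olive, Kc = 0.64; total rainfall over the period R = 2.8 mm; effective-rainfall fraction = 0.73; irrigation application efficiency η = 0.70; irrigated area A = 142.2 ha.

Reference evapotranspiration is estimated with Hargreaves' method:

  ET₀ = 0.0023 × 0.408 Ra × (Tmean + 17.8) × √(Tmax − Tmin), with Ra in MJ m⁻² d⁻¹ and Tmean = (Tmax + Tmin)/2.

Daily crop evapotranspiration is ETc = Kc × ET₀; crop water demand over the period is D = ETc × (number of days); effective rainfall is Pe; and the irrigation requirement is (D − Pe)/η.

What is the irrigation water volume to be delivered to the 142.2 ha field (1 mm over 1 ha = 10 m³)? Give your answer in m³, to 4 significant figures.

43790 m³

Tmean = (27.7 + 11.2)/2 = 19.45 °C
0.408 Ra = 0.408 × 37.1 = 15.1368 mm/d equivalent
ET₀ = 0.0023 × 15.1368 × (19.45 + 17.8) × √16.5 = 0.0023 × 15.1368 × 37.25 × 4.0620 = 5.2678 mm/d
ETc = Kc × ET₀ = 0.64 × 5.2678 = 3.3714 mm/d
Crop demand D = ETc × 7 d = 3.3714 × 7 = 23.600 mm
Pe = 0.73 × 2.8 = 2.044 mm
D − Pe = 23.600 − 2.044 = 21.556 mm
Gross irrigation = 21.556 / 0.70 = 30.794 mm
Volume = 30.794 mm × 142.2 ha × 10 = 43789.1 m³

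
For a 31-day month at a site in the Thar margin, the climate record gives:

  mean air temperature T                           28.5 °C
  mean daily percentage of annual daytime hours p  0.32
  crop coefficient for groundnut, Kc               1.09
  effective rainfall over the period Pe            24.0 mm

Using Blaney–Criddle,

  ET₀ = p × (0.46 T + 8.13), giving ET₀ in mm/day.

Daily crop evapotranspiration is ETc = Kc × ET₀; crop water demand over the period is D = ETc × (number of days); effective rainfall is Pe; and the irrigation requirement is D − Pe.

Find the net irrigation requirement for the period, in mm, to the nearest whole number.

206 mm

ET₀ = 0.32 × (0.46 × 28.5 + 8.13) = 0.32 × 21.240 = 6.7968 mm/d
ETc = Kc × ET₀ = 1.09 × 6.7968 = 7.4085 mm/d
Crop demand D = ETc × 31 d = 7.4085 × 31 = 229.664 mm
D − Pe = 229.664 − 24.0 = 205.664 mm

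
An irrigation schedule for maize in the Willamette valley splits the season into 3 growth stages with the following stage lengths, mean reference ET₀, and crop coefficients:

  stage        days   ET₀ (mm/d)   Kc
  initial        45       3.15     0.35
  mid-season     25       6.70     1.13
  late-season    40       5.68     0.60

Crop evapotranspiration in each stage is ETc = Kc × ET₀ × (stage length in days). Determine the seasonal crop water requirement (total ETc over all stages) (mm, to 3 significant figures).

initial: 0.35 × 3.15 × 45 = 49.61 mm
mid-season: 1.13 × 6.70 × 25 = 189.28 mm
late-season: 0.60 × 5.68 × 40 = 136.32 mm
Seasonal total = 375.21 mm

375 mm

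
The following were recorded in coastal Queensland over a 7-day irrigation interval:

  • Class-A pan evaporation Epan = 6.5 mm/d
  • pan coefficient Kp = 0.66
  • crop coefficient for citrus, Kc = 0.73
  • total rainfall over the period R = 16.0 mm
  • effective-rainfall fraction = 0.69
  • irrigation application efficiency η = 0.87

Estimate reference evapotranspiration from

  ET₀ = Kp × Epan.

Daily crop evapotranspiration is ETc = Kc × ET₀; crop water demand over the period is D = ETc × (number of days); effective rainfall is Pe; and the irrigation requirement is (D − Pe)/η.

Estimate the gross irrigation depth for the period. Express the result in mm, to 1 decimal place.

12.5 mm

ET₀ = 0.66 × 6.5 = 4.2900 mm/d
ETc = Kc × ET₀ = 0.73 × 4.2900 = 3.1317 mm/d
Crop demand D = ETc × 7 d = 3.1317 × 7 = 21.922 mm
Pe = 0.69 × 16.0 = 11.040 mm
D − Pe = 21.922 − 11.040 = 10.882 mm
Gross irrigation = 10.882 / 0.87 = 12.508 mm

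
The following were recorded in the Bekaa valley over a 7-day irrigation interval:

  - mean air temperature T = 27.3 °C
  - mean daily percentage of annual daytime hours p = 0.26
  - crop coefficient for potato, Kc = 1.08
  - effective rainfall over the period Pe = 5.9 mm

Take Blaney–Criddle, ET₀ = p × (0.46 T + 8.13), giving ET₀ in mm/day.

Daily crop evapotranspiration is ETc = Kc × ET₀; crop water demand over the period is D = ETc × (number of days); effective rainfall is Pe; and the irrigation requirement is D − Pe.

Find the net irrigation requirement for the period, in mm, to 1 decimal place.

34.8 mm

ET₀ = 0.26 × (0.46 × 27.3 + 8.13) = 0.26 × 20.688 = 5.3789 mm/d
ETc = Kc × ET₀ = 1.08 × 5.3789 = 5.8092 mm/d
Crop demand D = ETc × 7 d = 5.8092 × 7 = 40.664 mm
D − Pe = 40.664 − 5.9 = 34.764 mm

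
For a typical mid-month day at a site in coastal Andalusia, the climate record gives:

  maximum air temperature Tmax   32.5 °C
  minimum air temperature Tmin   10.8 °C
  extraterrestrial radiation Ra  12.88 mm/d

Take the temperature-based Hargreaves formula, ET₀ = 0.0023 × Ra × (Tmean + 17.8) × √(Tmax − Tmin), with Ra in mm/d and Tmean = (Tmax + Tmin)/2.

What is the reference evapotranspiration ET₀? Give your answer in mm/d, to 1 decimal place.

5.4 mm/d

Tmean = (32.5 + 10.8)/2 = 21.65 °C
ET₀ = 0.0023 × 12.88 × (21.65 + 17.8) × √21.7 = 0.0023 × 12.88 × 39.45 × 4.6583 = 5.4440 mm/d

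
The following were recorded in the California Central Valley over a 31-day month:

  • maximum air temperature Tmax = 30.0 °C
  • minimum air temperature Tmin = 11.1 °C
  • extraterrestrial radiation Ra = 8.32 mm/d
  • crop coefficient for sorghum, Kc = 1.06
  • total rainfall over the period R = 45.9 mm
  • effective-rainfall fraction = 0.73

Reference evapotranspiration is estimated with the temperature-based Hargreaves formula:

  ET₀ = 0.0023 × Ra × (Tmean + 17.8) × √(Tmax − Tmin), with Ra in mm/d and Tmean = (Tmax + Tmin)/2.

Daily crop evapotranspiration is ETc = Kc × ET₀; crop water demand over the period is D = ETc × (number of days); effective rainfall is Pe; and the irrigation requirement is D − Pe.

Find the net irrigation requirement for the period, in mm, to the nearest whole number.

Tmean = (30.0 + 11.1)/2 = 20.55 °C
ET₀ = 0.0023 × 8.32 × (20.55 + 17.8) × √18.9 = 0.0023 × 8.32 × 38.35 × 4.3474 = 3.1904 mm/d
ETc = Kc × ET₀ = 1.06 × 3.1904 = 3.3818 mm/d
Crop demand D = ETc × 31 d = 3.3818 × 31 = 104.836 mm
Pe = 0.73 × 45.9 = 33.507 mm
D − Pe = 104.836 − 33.507 = 71.329 mm

71 mm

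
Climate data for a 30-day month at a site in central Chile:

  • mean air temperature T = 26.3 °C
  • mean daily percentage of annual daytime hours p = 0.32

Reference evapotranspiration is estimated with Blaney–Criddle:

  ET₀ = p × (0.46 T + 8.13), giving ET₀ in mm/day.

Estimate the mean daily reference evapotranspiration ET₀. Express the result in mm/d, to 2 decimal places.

6.47 mm/d

ET₀ = 0.32 × (0.46 × 26.3 + 8.13) = 0.32 × 20.228 = 6.4730 mm/d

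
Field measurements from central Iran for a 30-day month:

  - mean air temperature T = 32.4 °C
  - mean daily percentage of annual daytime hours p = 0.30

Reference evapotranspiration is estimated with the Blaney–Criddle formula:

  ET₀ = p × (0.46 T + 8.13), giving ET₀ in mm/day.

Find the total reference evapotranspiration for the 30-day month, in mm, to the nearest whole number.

207 mm

ET₀ = 0.30 × (0.46 × 32.4 + 8.13) = 0.30 × 23.034 = 6.9102 mm/d
Monthly total = 6.9102 × 30 = 207.306 mm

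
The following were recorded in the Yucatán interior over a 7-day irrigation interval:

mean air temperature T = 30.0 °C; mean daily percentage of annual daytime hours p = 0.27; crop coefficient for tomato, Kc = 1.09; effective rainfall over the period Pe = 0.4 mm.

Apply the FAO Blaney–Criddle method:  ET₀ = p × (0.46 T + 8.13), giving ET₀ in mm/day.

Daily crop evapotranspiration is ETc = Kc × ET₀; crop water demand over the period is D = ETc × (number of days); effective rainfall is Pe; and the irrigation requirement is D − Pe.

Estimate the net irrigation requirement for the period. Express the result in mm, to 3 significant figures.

44.8 mm

ET₀ = 0.27 × (0.46 × 30.0 + 8.13) = 0.27 × 21.930 = 5.9211 mm/d
ETc = Kc × ET₀ = 1.09 × 5.9211 = 6.4540 mm/d
Crop demand D = ETc × 7 d = 6.4540 × 7 = 45.178 mm
D − Pe = 45.178 − 0.4 = 44.778 mm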